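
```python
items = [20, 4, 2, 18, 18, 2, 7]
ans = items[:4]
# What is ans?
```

items has length 7. The slice items[:4] selects indices [0, 1, 2, 3] (0->20, 1->4, 2->2, 3->18), giving [20, 4, 2, 18].

[20, 4, 2, 18]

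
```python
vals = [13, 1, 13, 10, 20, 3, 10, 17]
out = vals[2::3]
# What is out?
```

vals has length 8. The slice vals[2::3] selects indices [2, 5] (2->13, 5->3), giving [13, 3].

[13, 3]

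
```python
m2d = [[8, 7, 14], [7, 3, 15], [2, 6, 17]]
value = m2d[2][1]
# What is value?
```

m2d[2] = [2, 6, 17]. Taking column 1 of that row yields 6.

6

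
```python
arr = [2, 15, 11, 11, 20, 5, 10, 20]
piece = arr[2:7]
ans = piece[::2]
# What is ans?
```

arr has length 8. The slice arr[2:7] selects indices [2, 3, 4, 5, 6] (2->11, 3->11, 4->20, 5->5, 6->10), giving [11, 11, 20, 5, 10]. So piece = [11, 11, 20, 5, 10]. piece has length 5. The slice piece[::2] selects indices [0, 2, 4] (0->11, 2->20, 4->10), giving [11, 20, 10].

[11, 20, 10]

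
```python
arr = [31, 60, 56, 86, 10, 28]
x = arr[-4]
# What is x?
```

arr has length 6. Negative index -4 maps to positive index 6 + (-4) = 2. arr[2] = 56.

56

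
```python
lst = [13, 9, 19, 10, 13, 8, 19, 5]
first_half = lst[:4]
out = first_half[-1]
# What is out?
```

lst has length 8. The slice lst[:4] selects indices [0, 1, 2, 3] (0->13, 1->9, 2->19, 3->10), giving [13, 9, 19, 10]. So first_half = [13, 9, 19, 10]. Then first_half[-1] = 10.

10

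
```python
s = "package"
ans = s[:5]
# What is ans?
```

s has length 7. The slice s[:5] selects indices [0, 1, 2, 3, 4] (0->'p', 1->'a', 2->'c', 3->'k', 4->'a'), giving 'packa'.

'packa'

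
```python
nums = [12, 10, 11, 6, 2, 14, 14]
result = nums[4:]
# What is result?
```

nums has length 7. The slice nums[4:] selects indices [4, 5, 6] (4->2, 5->14, 6->14), giving [2, 14, 14].

[2, 14, 14]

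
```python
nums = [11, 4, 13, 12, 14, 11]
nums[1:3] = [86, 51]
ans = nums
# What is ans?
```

nums starts as [11, 4, 13, 12, 14, 11] (length 6). The slice nums[1:3] covers indices [1, 2] with values [4, 13]. Replacing that slice with [86, 51] (same length) produces [11, 86, 51, 12, 14, 11].

[11, 86, 51, 12, 14, 11]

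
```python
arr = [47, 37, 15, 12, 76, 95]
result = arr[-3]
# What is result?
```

arr has length 6. Negative index -3 maps to positive index 6 + (-3) = 3. arr[3] = 12.

12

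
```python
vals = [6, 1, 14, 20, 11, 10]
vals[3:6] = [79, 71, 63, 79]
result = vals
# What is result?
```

vals starts as [6, 1, 14, 20, 11, 10] (length 6). The slice vals[3:6] covers indices [3, 4, 5] with values [20, 11, 10]. Replacing that slice with [79, 71, 63, 79] (different length) produces [6, 1, 14, 79, 71, 63, 79].

[6, 1, 14, 79, 71, 63, 79]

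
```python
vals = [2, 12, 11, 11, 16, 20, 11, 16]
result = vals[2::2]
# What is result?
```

vals has length 8. The slice vals[2::2] selects indices [2, 4, 6] (2->11, 4->16, 6->11), giving [11, 16, 11].

[11, 16, 11]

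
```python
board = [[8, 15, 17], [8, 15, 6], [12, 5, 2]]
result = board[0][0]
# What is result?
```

board[0] = [8, 15, 17]. Taking column 0 of that row yields 8.

8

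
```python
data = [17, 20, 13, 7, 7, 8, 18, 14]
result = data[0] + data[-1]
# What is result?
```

data has length 8. data[0] = 17.
data has length 8. Negative index -1 maps to positive index 8 + (-1) = 7. data[7] = 14.
Sum: 17 + 14 = 31.

31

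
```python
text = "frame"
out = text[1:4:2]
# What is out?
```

text has length 5. The slice text[1:4:2] selects indices [1, 3] (1->'r', 3->'m'), giving 'rm'.

'rm'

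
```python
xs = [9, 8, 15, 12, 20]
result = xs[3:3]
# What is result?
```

xs has length 5. The slice xs[3:3] resolves to an empty index range, so the result is [].

[]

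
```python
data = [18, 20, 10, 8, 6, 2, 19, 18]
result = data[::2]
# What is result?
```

data has length 8. The slice data[::2] selects indices [0, 2, 4, 6] (0->18, 2->10, 4->6, 6->19), giving [18, 10, 6, 19].

[18, 10, 6, 19]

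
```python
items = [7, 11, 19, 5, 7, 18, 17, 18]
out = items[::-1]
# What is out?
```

items has length 8. The slice items[::-1] selects indices [7, 6, 5, 4, 3, 2, 1, 0] (7->18, 6->17, 5->18, 4->7, 3->5, 2->19, 1->11, 0->7), giving [18, 17, 18, 7, 5, 19, 11, 7].

[18, 17, 18, 7, 5, 19, 11, 7]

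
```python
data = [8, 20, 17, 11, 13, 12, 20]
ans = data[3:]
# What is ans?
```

data has length 7. The slice data[3:] selects indices [3, 4, 5, 6] (3->11, 4->13, 5->12, 6->20), giving [11, 13, 12, 20].

[11, 13, 12, 20]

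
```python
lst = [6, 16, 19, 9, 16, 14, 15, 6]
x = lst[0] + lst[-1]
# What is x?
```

lst has length 8. lst[0] = 6.
lst has length 8. Negative index -1 maps to positive index 8 + (-1) = 7. lst[7] = 6.
Sum: 6 + 6 = 12.

12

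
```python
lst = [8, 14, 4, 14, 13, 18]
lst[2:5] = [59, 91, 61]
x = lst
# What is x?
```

lst starts as [8, 14, 4, 14, 13, 18] (length 6). The slice lst[2:5] covers indices [2, 3, 4] with values [4, 14, 13]. Replacing that slice with [59, 91, 61] (same length) produces [8, 14, 59, 91, 61, 18].

[8, 14, 59, 91, 61, 18]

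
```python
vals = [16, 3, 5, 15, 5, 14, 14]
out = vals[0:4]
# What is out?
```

vals has length 7. The slice vals[0:4] selects indices [0, 1, 2, 3] (0->16, 1->3, 2->5, 3->15), giving [16, 3, 5, 15].

[16, 3, 5, 15]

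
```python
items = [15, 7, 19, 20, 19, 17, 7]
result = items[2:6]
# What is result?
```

items has length 7. The slice items[2:6] selects indices [2, 3, 4, 5] (2->19, 3->20, 4->19, 5->17), giving [19, 20, 19, 17].

[19, 20, 19, 17]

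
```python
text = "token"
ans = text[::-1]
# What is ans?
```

text has length 5. The slice text[::-1] selects indices [4, 3, 2, 1, 0] (4->'n', 3->'e', 2->'k', 1->'o', 0->'t'), giving 'nekot'.

'nekot'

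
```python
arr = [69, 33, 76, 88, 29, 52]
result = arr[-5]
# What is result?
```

arr has length 6. Negative index -5 maps to positive index 6 + (-5) = 1. arr[1] = 33.

33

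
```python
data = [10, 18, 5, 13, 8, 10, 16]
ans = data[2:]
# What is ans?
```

data has length 7. The slice data[2:] selects indices [2, 3, 4, 5, 6] (2->5, 3->13, 4->8, 5->10, 6->16), giving [5, 13, 8, 10, 16].

[5, 13, 8, 10, 16]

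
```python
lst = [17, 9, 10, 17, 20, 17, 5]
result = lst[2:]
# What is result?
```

lst has length 7. The slice lst[2:] selects indices [2, 3, 4, 5, 6] (2->10, 3->17, 4->20, 5->17, 6->5), giving [10, 17, 20, 17, 5].

[10, 17, 20, 17, 5]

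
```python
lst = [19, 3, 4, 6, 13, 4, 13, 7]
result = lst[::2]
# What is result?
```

lst has length 8. The slice lst[::2] selects indices [0, 2, 4, 6] (0->19, 2->4, 4->13, 6->13), giving [19, 4, 13, 13].

[19, 4, 13, 13]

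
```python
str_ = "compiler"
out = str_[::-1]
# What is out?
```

str_ has length 8. The slice str_[::-1] selects indices [7, 6, 5, 4, 3, 2, 1, 0] (7->'r', 6->'e', 5->'l', 4->'i', 3->'p', 2->'m', 1->'o', 0->'c'), giving 'relipmoc'.

'relipmoc'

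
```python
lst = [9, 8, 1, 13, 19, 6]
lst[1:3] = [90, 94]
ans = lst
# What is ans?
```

lst starts as [9, 8, 1, 13, 19, 6] (length 6). The slice lst[1:3] covers indices [1, 2] with values [8, 1]. Replacing that slice with [90, 94] (same length) produces [9, 90, 94, 13, 19, 6].

[9, 90, 94, 13, 19, 6]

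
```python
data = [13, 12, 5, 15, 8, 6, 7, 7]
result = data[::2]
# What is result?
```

data has length 8. The slice data[::2] selects indices [0, 2, 4, 6] (0->13, 2->5, 4->8, 6->7), giving [13, 5, 8, 7].

[13, 5, 8, 7]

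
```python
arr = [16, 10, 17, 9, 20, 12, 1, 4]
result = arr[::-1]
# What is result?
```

arr has length 8. The slice arr[::-1] selects indices [7, 6, 5, 4, 3, 2, 1, 0] (7->4, 6->1, 5->12, 4->20, 3->9, 2->17, 1->10, 0->16), giving [4, 1, 12, 20, 9, 17, 10, 16].

[4, 1, 12, 20, 9, 17, 10, 16]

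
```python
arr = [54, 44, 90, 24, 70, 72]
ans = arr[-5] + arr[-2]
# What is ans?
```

arr has length 6. Negative index -5 maps to positive index 6 + (-5) = 1. arr[1] = 44.
arr has length 6. Negative index -2 maps to positive index 6 + (-2) = 4. arr[4] = 70.
Sum: 44 + 70 = 114.

114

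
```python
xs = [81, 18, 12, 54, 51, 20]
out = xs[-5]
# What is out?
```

xs has length 6. Negative index -5 maps to positive index 6 + (-5) = 1. xs[1] = 18.

18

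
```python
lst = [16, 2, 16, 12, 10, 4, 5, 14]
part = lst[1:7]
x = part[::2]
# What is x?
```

lst has length 8. The slice lst[1:7] selects indices [1, 2, 3, 4, 5, 6] (1->2, 2->16, 3->12, 4->10, 5->4, 6->5), giving [2, 16, 12, 10, 4, 5]. So part = [2, 16, 12, 10, 4, 5]. part has length 6. The slice part[::2] selects indices [0, 2, 4] (0->2, 2->12, 4->4), giving [2, 12, 4].

[2, 12, 4]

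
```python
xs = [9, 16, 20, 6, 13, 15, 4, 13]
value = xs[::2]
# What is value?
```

xs has length 8. The slice xs[::2] selects indices [0, 2, 4, 6] (0->9, 2->20, 4->13, 6->4), giving [9, 20, 13, 4].

[9, 20, 13, 4]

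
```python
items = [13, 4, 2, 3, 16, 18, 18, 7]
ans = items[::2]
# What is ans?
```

items has length 8. The slice items[::2] selects indices [0, 2, 4, 6] (0->13, 2->2, 4->16, 6->18), giving [13, 2, 16, 18].

[13, 2, 16, 18]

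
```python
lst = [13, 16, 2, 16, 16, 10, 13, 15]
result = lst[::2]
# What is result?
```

lst has length 8. The slice lst[::2] selects indices [0, 2, 4, 6] (0->13, 2->2, 4->16, 6->13), giving [13, 2, 16, 13].

[13, 2, 16, 13]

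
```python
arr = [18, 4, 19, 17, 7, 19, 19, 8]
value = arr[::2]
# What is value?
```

arr has length 8. The slice arr[::2] selects indices [0, 2, 4, 6] (0->18, 2->19, 4->7, 6->19), giving [18, 19, 7, 19].

[18, 19, 7, 19]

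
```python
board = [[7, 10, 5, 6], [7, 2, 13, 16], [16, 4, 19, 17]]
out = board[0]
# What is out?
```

board has 3 rows. Row 0 is [7, 10, 5, 6].

[7, 10, 5, 6]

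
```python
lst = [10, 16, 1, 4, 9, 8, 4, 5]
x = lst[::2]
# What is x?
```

lst has length 8. The slice lst[::2] selects indices [0, 2, 4, 6] (0->10, 2->1, 4->9, 6->4), giving [10, 1, 9, 4].

[10, 1, 9, 4]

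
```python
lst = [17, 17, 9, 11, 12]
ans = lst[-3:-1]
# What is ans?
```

lst has length 5. The slice lst[-3:-1] selects indices [2, 3] (2->9, 3->11), giving [9, 11].

[9, 11]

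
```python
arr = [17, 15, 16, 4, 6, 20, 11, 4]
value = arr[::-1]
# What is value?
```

arr has length 8. The slice arr[::-1] selects indices [7, 6, 5, 4, 3, 2, 1, 0] (7->4, 6->11, 5->20, 4->6, 3->4, 2->16, 1->15, 0->17), giving [4, 11, 20, 6, 4, 16, 15, 17].

[4, 11, 20, 6, 4, 16, 15, 17]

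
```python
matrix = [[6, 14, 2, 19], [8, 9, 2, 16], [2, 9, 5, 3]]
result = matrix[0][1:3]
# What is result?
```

matrix[0] = [6, 14, 2, 19]. matrix[0] has length 4. The slice matrix[0][1:3] selects indices [1, 2] (1->14, 2->2), giving [14, 2].

[14, 2]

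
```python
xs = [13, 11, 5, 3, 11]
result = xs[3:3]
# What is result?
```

xs has length 5. The slice xs[3:3] resolves to an empty index range, so the result is [].

[]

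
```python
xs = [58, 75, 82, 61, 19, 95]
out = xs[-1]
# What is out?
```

xs has length 6. Negative index -1 maps to positive index 6 + (-1) = 5. xs[5] = 95.

95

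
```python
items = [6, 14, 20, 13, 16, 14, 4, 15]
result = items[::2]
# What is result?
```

items has length 8. The slice items[::2] selects indices [0, 2, 4, 6] (0->6, 2->20, 4->16, 6->4), giving [6, 20, 16, 4].

[6, 20, 16, 4]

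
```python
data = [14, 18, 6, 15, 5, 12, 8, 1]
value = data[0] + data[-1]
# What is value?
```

data has length 8. data[0] = 14.
data has length 8. Negative index -1 maps to positive index 8 + (-1) = 7. data[7] = 1.
Sum: 14 + 1 = 15.

15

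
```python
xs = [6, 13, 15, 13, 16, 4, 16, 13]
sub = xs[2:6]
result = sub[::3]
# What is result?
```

xs has length 8. The slice xs[2:6] selects indices [2, 3, 4, 5] (2->15, 3->13, 4->16, 5->4), giving [15, 13, 16, 4]. So sub = [15, 13, 16, 4]. sub has length 4. The slice sub[::3] selects indices [0, 3] (0->15, 3->4), giving [15, 4].

[15, 4]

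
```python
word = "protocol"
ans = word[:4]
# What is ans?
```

word has length 8. The slice word[:4] selects indices [0, 1, 2, 3] (0->'p', 1->'r', 2->'o', 3->'t'), giving 'prot'.

'prot'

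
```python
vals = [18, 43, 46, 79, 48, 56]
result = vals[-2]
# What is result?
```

vals has length 6. Negative index -2 maps to positive index 6 + (-2) = 4. vals[4] = 48.

48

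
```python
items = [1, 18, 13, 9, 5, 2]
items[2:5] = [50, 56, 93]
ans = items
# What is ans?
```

items starts as [1, 18, 13, 9, 5, 2] (length 6). The slice items[2:5] covers indices [2, 3, 4] with values [13, 9, 5]. Replacing that slice with [50, 56, 93] (same length) produces [1, 18, 50, 56, 93, 2].

[1, 18, 50, 56, 93, 2]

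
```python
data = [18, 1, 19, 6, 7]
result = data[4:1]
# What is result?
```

data has length 5. The slice data[4:1] resolves to an empty index range, so the result is [].

[]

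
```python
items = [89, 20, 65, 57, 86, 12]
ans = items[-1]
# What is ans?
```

items has length 6. Negative index -1 maps to positive index 6 + (-1) = 5. items[5] = 12.

12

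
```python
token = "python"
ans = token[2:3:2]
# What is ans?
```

token has length 6. The slice token[2:3:2] selects indices [2] (2->'t'), giving 't'.

't'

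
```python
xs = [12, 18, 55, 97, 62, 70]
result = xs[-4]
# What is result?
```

xs has length 6. Negative index -4 maps to positive index 6 + (-4) = 2. xs[2] = 55.

55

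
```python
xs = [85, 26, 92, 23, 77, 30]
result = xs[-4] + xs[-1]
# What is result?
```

xs has length 6. Negative index -4 maps to positive index 6 + (-4) = 2. xs[2] = 92.
xs has length 6. Negative index -1 maps to positive index 6 + (-1) = 5. xs[5] = 30.
Sum: 92 + 30 = 122.

122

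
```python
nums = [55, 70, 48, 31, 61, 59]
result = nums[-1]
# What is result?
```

nums has length 6. Negative index -1 maps to positive index 6 + (-1) = 5. nums[5] = 59.

59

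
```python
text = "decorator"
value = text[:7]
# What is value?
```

text has length 9. The slice text[:7] selects indices [0, 1, 2, 3, 4, 5, 6] (0->'d', 1->'e', 2->'c', 3->'o', 4->'r', 5->'a', 6->'t'), giving 'decorat'.

'decorat'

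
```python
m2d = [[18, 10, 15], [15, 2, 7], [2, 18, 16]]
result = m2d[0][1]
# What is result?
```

m2d[0] = [18, 10, 15]. Taking column 1 of that row yields 10.

10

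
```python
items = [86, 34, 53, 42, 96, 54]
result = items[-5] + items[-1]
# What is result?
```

items has length 6. Negative index -5 maps to positive index 6 + (-5) = 1. items[1] = 34.
items has length 6. Negative index -1 maps to positive index 6 + (-1) = 5. items[5] = 54.
Sum: 34 + 54 = 88.

88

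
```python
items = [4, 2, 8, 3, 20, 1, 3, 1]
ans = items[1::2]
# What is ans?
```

items has length 8. The slice items[1::2] selects indices [1, 3, 5, 7] (1->2, 3->3, 5->1, 7->1), giving [2, 3, 1, 1].

[2, 3, 1, 1]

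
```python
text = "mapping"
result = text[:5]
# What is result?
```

text has length 7. The slice text[:5] selects indices [0, 1, 2, 3, 4] (0->'m', 1->'a', 2->'p', 3->'p', 4->'i'), giving 'mappi'.

'mappi'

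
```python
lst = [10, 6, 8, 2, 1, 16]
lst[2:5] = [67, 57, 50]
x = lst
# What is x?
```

lst starts as [10, 6, 8, 2, 1, 16] (length 6). The slice lst[2:5] covers indices [2, 3, 4] with values [8, 2, 1]. Replacing that slice with [67, 57, 50] (same length) produces [10, 6, 67, 57, 50, 16].

[10, 6, 67, 57, 50, 16]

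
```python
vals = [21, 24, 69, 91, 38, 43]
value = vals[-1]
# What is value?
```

vals has length 6. Negative index -1 maps to positive index 6 + (-1) = 5. vals[5] = 43.

43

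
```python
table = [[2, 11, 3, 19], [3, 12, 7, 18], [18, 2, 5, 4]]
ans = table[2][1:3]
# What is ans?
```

table[2] = [18, 2, 5, 4]. table[2] has length 4. The slice table[2][1:3] selects indices [1, 2] (1->2, 2->5), giving [2, 5].

[2, 5]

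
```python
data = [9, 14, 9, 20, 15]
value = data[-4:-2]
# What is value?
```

data has length 5. The slice data[-4:-2] selects indices [1, 2] (1->14, 2->9), giving [14, 9].

[14, 9]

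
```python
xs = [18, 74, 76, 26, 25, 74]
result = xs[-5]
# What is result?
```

xs has length 6. Negative index -5 maps to positive index 6 + (-5) = 1. xs[1] = 74.

74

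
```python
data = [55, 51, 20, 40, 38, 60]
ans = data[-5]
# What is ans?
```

data has length 6. Negative index -5 maps to positive index 6 + (-5) = 1. data[1] = 51.

51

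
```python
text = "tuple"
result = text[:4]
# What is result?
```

text has length 5. The slice text[:4] selects indices [0, 1, 2, 3] (0->'t', 1->'u', 2->'p', 3->'l'), giving 'tupl'.

'tupl'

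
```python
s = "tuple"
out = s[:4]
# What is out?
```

s has length 5. The slice s[:4] selects indices [0, 1, 2, 3] (0->'t', 1->'u', 2->'p', 3->'l'), giving 'tupl'.

'tupl'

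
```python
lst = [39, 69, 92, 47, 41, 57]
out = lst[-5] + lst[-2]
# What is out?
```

lst has length 6. Negative index -5 maps to positive index 6 + (-5) = 1. lst[1] = 69.
lst has length 6. Negative index -2 maps to positive index 6 + (-2) = 4. lst[4] = 41.
Sum: 69 + 41 = 110.

110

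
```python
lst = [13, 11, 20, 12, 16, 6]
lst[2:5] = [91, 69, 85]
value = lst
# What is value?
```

lst starts as [13, 11, 20, 12, 16, 6] (length 6). The slice lst[2:5] covers indices [2, 3, 4] with values [20, 12, 16]. Replacing that slice with [91, 69, 85] (same length) produces [13, 11, 91, 69, 85, 6].

[13, 11, 91, 69, 85, 6]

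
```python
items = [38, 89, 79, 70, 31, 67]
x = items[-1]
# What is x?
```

items has length 6. Negative index -1 maps to positive index 6 + (-1) = 5. items[5] = 67.

67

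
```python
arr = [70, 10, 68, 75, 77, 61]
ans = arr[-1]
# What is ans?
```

arr has length 6. Negative index -1 maps to positive index 6 + (-1) = 5. arr[5] = 61.

61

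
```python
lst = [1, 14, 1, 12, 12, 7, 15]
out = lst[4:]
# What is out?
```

lst has length 7. The slice lst[4:] selects indices [4, 5, 6] (4->12, 5->7, 6->15), giving [12, 7, 15].

[12, 7, 15]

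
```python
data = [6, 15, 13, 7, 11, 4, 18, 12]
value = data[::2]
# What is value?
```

data has length 8. The slice data[::2] selects indices [0, 2, 4, 6] (0->6, 2->13, 4->11, 6->18), giving [6, 13, 11, 18].

[6, 13, 11, 18]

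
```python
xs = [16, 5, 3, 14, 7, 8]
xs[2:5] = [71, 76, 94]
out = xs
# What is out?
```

xs starts as [16, 5, 3, 14, 7, 8] (length 6). The slice xs[2:5] covers indices [2, 3, 4] with values [3, 14, 7]. Replacing that slice with [71, 76, 94] (same length) produces [16, 5, 71, 76, 94, 8].

[16, 5, 71, 76, 94, 8]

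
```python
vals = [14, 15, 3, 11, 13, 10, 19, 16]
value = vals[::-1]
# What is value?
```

vals has length 8. The slice vals[::-1] selects indices [7, 6, 5, 4, 3, 2, 1, 0] (7->16, 6->19, 5->10, 4->13, 3->11, 2->3, 1->15, 0->14), giving [16, 19, 10, 13, 11, 3, 15, 14].

[16, 19, 10, 13, 11, 3, 15, 14]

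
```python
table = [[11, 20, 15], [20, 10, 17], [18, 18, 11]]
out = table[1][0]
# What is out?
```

table[1] = [20, 10, 17]. Taking column 0 of that row yields 20.

20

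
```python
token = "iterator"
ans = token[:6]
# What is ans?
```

token has length 8. The slice token[:6] selects indices [0, 1, 2, 3, 4, 5] (0->'i', 1->'t', 2->'e', 3->'r', 4->'a', 5->'t'), giving 'iterat'.

'iterat'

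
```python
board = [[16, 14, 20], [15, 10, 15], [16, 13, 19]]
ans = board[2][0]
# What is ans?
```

board[2] = [16, 13, 19]. Taking column 0 of that row yields 16.

16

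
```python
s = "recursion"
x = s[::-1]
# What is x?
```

s has length 9. The slice s[::-1] selects indices [8, 7, 6, 5, 4, 3, 2, 1, 0] (8->'n', 7->'o', 6->'i', 5->'s', 4->'r', 3->'u', 2->'c', 1->'e', 0->'r'), giving 'noisrucer'.

'noisrucer'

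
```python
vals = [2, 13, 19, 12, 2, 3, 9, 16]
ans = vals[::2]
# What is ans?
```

vals has length 8. The slice vals[::2] selects indices [0, 2, 4, 6] (0->2, 2->19, 4->2, 6->9), giving [2, 19, 2, 9].

[2, 19, 2, 9]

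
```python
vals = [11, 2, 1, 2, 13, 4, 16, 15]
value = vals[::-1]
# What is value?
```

vals has length 8. The slice vals[::-1] selects indices [7, 6, 5, 4, 3, 2, 1, 0] (7->15, 6->16, 5->4, 4->13, 3->2, 2->1, 1->2, 0->11), giving [15, 16, 4, 13, 2, 1, 2, 11].

[15, 16, 4, 13, 2, 1, 2, 11]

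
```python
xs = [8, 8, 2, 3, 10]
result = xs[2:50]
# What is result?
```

xs has length 5. The slice xs[2:50] selects indices [2, 3, 4] (2->2, 3->3, 4->10), giving [2, 3, 10].

[2, 3, 10]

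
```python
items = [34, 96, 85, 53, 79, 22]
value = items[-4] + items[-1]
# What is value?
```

items has length 6. Negative index -4 maps to positive index 6 + (-4) = 2. items[2] = 85.
items has length 6. Negative index -1 maps to positive index 6 + (-1) = 5. items[5] = 22.
Sum: 85 + 22 = 107.

107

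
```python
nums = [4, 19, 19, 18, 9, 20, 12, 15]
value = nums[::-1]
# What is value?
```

nums has length 8. The slice nums[::-1] selects indices [7, 6, 5, 4, 3, 2, 1, 0] (7->15, 6->12, 5->20, 4->9, 3->18, 2->19, 1->19, 0->4), giving [15, 12, 20, 9, 18, 19, 19, 4].

[15, 12, 20, 9, 18, 19, 19, 4]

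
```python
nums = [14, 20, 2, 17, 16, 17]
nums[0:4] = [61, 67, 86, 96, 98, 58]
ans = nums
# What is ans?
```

nums starts as [14, 20, 2, 17, 16, 17] (length 6). The slice nums[0:4] covers indices [0, 1, 2, 3] with values [14, 20, 2, 17]. Replacing that slice with [61, 67, 86, 96, 98, 58] (different length) produces [61, 67, 86, 96, 98, 58, 16, 17].

[61, 67, 86, 96, 98, 58, 16, 17]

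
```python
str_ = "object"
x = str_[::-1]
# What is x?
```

str_ has length 6. The slice str_[::-1] selects indices [5, 4, 3, 2, 1, 0] (5->'t', 4->'c', 3->'e', 2->'j', 1->'b', 0->'o'), giving 'tcejbo'.

'tcejbo'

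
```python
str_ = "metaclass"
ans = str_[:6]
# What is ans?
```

str_ has length 9. The slice str_[:6] selects indices [0, 1, 2, 3, 4, 5] (0->'m', 1->'e', 2->'t', 3->'a', 4->'c', 5->'l'), giving 'metacl'.

'metacl'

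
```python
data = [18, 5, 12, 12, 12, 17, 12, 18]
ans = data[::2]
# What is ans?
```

data has length 8. The slice data[::2] selects indices [0, 2, 4, 6] (0->18, 2->12, 4->12, 6->12), giving [18, 12, 12, 12].

[18, 12, 12, 12]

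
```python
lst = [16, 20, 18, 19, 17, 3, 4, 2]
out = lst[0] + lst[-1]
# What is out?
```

lst has length 8. lst[0] = 16.
lst has length 8. Negative index -1 maps to positive index 8 + (-1) = 7. lst[7] = 2.
Sum: 16 + 2 = 18.

18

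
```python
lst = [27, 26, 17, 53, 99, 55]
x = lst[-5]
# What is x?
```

lst has length 6. Negative index -5 maps to positive index 6 + (-5) = 1. lst[1] = 26.

26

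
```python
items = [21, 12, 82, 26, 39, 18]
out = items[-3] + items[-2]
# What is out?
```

items has length 6. Negative index -3 maps to positive index 6 + (-3) = 3. items[3] = 26.
items has length 6. Negative index -2 maps to positive index 6 + (-2) = 4. items[4] = 39.
Sum: 26 + 39 = 65.

65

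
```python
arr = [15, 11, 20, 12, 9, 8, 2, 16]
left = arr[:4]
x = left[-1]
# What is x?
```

arr has length 8. The slice arr[:4] selects indices [0, 1, 2, 3] (0->15, 1->11, 2->20, 3->12), giving [15, 11, 20, 12]. So left = [15, 11, 20, 12]. Then left[-1] = 12.

12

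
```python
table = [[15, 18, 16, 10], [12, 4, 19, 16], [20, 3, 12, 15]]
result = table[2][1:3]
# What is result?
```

table[2] = [20, 3, 12, 15]. table[2] has length 4. The slice table[2][1:3] selects indices [1, 2] (1->3, 2->12), giving [3, 12].

[3, 12]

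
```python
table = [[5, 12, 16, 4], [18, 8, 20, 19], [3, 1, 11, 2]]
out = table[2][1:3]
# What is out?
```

table[2] = [3, 1, 11, 2]. table[2] has length 4. The slice table[2][1:3] selects indices [1, 2] (1->1, 2->11), giving [1, 11].

[1, 11]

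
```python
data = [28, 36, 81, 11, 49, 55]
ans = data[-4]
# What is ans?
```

data has length 6. Negative index -4 maps to positive index 6 + (-4) = 2. data[2] = 81.

81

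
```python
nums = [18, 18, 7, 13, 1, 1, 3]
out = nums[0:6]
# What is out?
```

nums has length 7. The slice nums[0:6] selects indices [0, 1, 2, 3, 4, 5] (0->18, 1->18, 2->7, 3->13, 4->1, 5->1), giving [18, 18, 7, 13, 1, 1].

[18, 18, 7, 13, 1, 1]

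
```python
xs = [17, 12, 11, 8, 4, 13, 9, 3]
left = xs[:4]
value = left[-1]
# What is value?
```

xs has length 8. The slice xs[:4] selects indices [0, 1, 2, 3] (0->17, 1->12, 2->11, 3->8), giving [17, 12, 11, 8]. So left = [17, 12, 11, 8]. Then left[-1] = 8.

8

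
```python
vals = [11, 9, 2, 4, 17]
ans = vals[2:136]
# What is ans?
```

vals has length 5. The slice vals[2:136] selects indices [2, 3, 4] (2->2, 3->4, 4->17), giving [2, 4, 17].

[2, 4, 17]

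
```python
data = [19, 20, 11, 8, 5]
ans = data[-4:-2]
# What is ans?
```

data has length 5. The slice data[-4:-2] selects indices [1, 2] (1->20, 2->11), giving [20, 11].

[20, 11]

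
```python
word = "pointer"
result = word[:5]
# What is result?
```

word has length 7. The slice word[:5] selects indices [0, 1, 2, 3, 4] (0->'p', 1->'o', 2->'i', 3->'n', 4->'t'), giving 'point'.

'point'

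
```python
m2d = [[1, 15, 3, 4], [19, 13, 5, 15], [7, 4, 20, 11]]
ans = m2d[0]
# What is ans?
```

m2d has 3 rows. Row 0 is [1, 15, 3, 4].

[1, 15, 3, 4]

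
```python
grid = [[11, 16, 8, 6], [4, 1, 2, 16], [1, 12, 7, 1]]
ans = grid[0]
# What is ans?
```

grid has 3 rows. Row 0 is [11, 16, 8, 6].

[11, 16, 8, 6]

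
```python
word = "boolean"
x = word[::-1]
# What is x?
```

word has length 7. The slice word[::-1] selects indices [6, 5, 4, 3, 2, 1, 0] (6->'n', 5->'a', 4->'e', 3->'l', 2->'o', 1->'o', 0->'b'), giving 'naeloob'.

'naeloob'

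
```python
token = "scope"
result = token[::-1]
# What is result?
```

token has length 5. The slice token[::-1] selects indices [4, 3, 2, 1, 0] (4->'e', 3->'p', 2->'o', 1->'c', 0->'s'), giving 'epocs'.

'epocs'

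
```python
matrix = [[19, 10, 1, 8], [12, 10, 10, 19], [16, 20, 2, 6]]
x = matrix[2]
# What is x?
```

matrix has 3 rows. Row 2 is [16, 20, 2, 6].

[16, 20, 2, 6]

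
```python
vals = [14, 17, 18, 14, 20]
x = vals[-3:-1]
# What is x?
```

vals has length 5. The slice vals[-3:-1] selects indices [2, 3] (2->18, 3->14), giving [18, 14].

[18, 14]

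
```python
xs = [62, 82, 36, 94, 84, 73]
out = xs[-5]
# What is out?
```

xs has length 6. Negative index -5 maps to positive index 6 + (-5) = 1. xs[1] = 82.

82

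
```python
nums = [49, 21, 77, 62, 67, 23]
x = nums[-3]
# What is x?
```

nums has length 6. Negative index -3 maps to positive index 6 + (-3) = 3. nums[3] = 62.

62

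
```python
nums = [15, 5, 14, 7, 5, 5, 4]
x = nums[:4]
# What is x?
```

nums has length 7. The slice nums[:4] selects indices [0, 1, 2, 3] (0->15, 1->5, 2->14, 3->7), giving [15, 5, 14, 7].

[15, 5, 14, 7]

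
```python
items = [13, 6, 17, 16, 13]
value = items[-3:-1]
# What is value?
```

items has length 5. The slice items[-3:-1] selects indices [2, 3] (2->17, 3->16), giving [17, 16].

[17, 16]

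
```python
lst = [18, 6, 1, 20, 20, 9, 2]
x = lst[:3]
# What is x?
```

lst has length 7. The slice lst[:3] selects indices [0, 1, 2] (0->18, 1->6, 2->1), giving [18, 6, 1].

[18, 6, 1]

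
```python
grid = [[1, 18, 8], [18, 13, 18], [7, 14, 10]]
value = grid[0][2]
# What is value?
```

grid[0] = [1, 18, 8]. Taking column 2 of that row yields 8.

8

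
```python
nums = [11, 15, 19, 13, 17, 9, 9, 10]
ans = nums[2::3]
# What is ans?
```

nums has length 8. The slice nums[2::3] selects indices [2, 5] (2->19, 5->9), giving [19, 9].

[19, 9]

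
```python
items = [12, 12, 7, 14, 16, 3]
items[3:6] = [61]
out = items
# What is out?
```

items starts as [12, 12, 7, 14, 16, 3] (length 6). The slice items[3:6] covers indices [3, 4, 5] with values [14, 16, 3]. Replacing that slice with [61] (different length) produces [12, 12, 7, 61].

[12, 12, 7, 61]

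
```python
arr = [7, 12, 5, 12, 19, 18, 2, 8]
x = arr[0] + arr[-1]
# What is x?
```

arr has length 8. arr[0] = 7.
arr has length 8. Negative index -1 maps to positive index 8 + (-1) = 7. arr[7] = 8.
Sum: 7 + 8 = 15.

15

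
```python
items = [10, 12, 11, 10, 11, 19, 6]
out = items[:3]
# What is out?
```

items has length 7. The slice items[:3] selects indices [0, 1, 2] (0->10, 1->12, 2->11), giving [10, 12, 11].

[10, 12, 11]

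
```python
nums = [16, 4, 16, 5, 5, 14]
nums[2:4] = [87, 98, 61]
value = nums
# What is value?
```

nums starts as [16, 4, 16, 5, 5, 14] (length 6). The slice nums[2:4] covers indices [2, 3] with values [16, 5]. Replacing that slice with [87, 98, 61] (different length) produces [16, 4, 87, 98, 61, 5, 14].

[16, 4, 87, 98, 61, 5, 14]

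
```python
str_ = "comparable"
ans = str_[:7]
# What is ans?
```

str_ has length 10. The slice str_[:7] selects indices [0, 1, 2, 3, 4, 5, 6] (0->'c', 1->'o', 2->'m', 3->'p', 4->'a', 5->'r', 6->'a'), giving 'compara'.

'compara'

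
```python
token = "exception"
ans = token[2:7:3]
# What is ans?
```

token has length 9. The slice token[2:7:3] selects indices [2, 5] (2->'c', 5->'t'), giving 'ct'.

'ct'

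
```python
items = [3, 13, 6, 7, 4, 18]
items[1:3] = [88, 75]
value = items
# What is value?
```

items starts as [3, 13, 6, 7, 4, 18] (length 6). The slice items[1:3] covers indices [1, 2] with values [13, 6]. Replacing that slice with [88, 75] (same length) produces [3, 88, 75, 7, 4, 18].

[3, 88, 75, 7, 4, 18]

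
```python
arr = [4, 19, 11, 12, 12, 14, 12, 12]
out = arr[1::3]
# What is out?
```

arr has length 8. The slice arr[1::3] selects indices [1, 4, 7] (1->19, 4->12, 7->12), giving [19, 12, 12].

[19, 12, 12]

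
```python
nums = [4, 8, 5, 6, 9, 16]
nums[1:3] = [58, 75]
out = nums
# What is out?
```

nums starts as [4, 8, 5, 6, 9, 16] (length 6). The slice nums[1:3] covers indices [1, 2] with values [8, 5]. Replacing that slice with [58, 75] (same length) produces [4, 58, 75, 6, 9, 16].

[4, 58, 75, 6, 9, 16]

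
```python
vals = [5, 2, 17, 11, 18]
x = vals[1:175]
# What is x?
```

vals has length 5. The slice vals[1:175] selects indices [1, 2, 3, 4] (1->2, 2->17, 3->11, 4->18), giving [2, 17, 11, 18].

[2, 17, 11, 18]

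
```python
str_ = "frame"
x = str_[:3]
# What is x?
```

str_ has length 5. The slice str_[:3] selects indices [0, 1, 2] (0->'f', 1->'r', 2->'a'), giving 'fra'.

'fra'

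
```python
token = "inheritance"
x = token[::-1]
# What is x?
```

token has length 11. The slice token[::-1] selects indices [10, 9, 8, 7, 6, 5, 4, 3, 2, 1, 0] (10->'e', 9->'c', 8->'n', 7->'a', 6->'t', 5->'i', 4->'r', 3->'e', 2->'h', 1->'n', 0->'i'), giving 'ecnatirehni'.

'ecnatirehni'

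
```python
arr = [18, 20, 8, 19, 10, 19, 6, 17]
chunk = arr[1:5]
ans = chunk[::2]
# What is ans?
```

arr has length 8. The slice arr[1:5] selects indices [1, 2, 3, 4] (1->20, 2->8, 3->19, 4->10), giving [20, 8, 19, 10]. So chunk = [20, 8, 19, 10]. chunk has length 4. The slice chunk[::2] selects indices [0, 2] (0->20, 2->19), giving [20, 19].

[20, 19]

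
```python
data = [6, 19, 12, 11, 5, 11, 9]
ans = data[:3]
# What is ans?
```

data has length 7. The slice data[:3] selects indices [0, 1, 2] (0->6, 1->19, 2->12), giving [6, 19, 12].

[6, 19, 12]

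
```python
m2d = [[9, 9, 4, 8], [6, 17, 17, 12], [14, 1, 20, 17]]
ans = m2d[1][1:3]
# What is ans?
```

m2d[1] = [6, 17, 17, 12]. m2d[1] has length 4. The slice m2d[1][1:3] selects indices [1, 2] (1->17, 2->17), giving [17, 17].

[17, 17]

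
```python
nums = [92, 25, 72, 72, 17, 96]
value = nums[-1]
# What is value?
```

nums has length 6. Negative index -1 maps to positive index 6 + (-1) = 5. nums[5] = 96.

96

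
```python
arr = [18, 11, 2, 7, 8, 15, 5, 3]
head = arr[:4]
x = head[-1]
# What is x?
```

arr has length 8. The slice arr[:4] selects indices [0, 1, 2, 3] (0->18, 1->11, 2->2, 3->7), giving [18, 11, 2, 7]. So head = [18, 11, 2, 7]. Then head[-1] = 7.

7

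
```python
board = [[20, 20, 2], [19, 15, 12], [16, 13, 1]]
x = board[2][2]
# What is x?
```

board[2] = [16, 13, 1]. Taking column 2 of that row yields 1.

1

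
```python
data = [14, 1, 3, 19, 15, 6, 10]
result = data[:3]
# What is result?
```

data has length 7. The slice data[:3] selects indices [0, 1, 2] (0->14, 1->1, 2->3), giving [14, 1, 3].

[14, 1, 3]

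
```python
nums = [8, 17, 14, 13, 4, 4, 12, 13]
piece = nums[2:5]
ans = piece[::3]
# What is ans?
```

nums has length 8. The slice nums[2:5] selects indices [2, 3, 4] (2->14, 3->13, 4->4), giving [14, 13, 4]. So piece = [14, 13, 4]. piece has length 3. The slice piece[::3] selects indices [0] (0->14), giving [14].

[14]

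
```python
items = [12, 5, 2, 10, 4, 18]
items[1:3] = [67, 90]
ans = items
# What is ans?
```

items starts as [12, 5, 2, 10, 4, 18] (length 6). The slice items[1:3] covers indices [1, 2] with values [5, 2]. Replacing that slice with [67, 90] (same length) produces [12, 67, 90, 10, 4, 18].

[12, 67, 90, 10, 4, 18]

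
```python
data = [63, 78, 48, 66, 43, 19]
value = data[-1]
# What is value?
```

data has length 6. Negative index -1 maps to positive index 6 + (-1) = 5. data[5] = 19.

19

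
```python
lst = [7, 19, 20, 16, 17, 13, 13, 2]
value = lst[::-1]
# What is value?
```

lst has length 8. The slice lst[::-1] selects indices [7, 6, 5, 4, 3, 2, 1, 0] (7->2, 6->13, 5->13, 4->17, 3->16, 2->20, 1->19, 0->7), giving [2, 13, 13, 17, 16, 20, 19, 7].

[2, 13, 13, 17, 16, 20, 19, 7]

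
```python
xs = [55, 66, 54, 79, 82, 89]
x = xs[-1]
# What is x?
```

xs has length 6. Negative index -1 maps to positive index 6 + (-1) = 5. xs[5] = 89.

89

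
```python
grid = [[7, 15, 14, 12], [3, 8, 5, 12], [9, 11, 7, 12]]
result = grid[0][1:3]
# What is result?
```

grid[0] = [7, 15, 14, 12]. grid[0] has length 4. The slice grid[0][1:3] selects indices [1, 2] (1->15, 2->14), giving [15, 14].

[15, 14]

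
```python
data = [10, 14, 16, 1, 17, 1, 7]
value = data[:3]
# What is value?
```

data has length 7. The slice data[:3] selects indices [0, 1, 2] (0->10, 1->14, 2->16), giving [10, 14, 16].

[10, 14, 16]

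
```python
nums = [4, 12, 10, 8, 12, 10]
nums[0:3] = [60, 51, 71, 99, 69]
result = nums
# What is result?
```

nums starts as [4, 12, 10, 8, 12, 10] (length 6). The slice nums[0:3] covers indices [0, 1, 2] with values [4, 12, 10]. Replacing that slice with [60, 51, 71, 99, 69] (different length) produces [60, 51, 71, 99, 69, 8, 12, 10].

[60, 51, 71, 99, 69, 8, 12, 10]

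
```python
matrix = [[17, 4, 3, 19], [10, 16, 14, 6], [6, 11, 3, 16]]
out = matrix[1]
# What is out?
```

matrix has 3 rows. Row 1 is [10, 16, 14, 6].

[10, 16, 14, 6]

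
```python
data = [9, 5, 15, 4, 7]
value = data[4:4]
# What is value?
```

data has length 5. The slice data[4:4] resolves to an empty index range, so the result is [].

[]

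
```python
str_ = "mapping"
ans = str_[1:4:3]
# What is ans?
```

str_ has length 7. The slice str_[1:4:3] selects indices [1] (1->'a'), giving 'a'.

'a'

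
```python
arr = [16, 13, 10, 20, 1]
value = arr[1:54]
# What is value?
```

arr has length 5. The slice arr[1:54] selects indices [1, 2, 3, 4] (1->13, 2->10, 3->20, 4->1), giving [13, 10, 20, 1].

[13, 10, 20, 1]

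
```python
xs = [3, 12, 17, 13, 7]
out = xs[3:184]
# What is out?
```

xs has length 5. The slice xs[3:184] selects indices [3, 4] (3->13, 4->7), giving [13, 7].

[13, 7]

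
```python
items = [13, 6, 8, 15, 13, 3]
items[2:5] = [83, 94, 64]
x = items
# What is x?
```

items starts as [13, 6, 8, 15, 13, 3] (length 6). The slice items[2:5] covers indices [2, 3, 4] with values [8, 15, 13]. Replacing that slice with [83, 94, 64] (same length) produces [13, 6, 83, 94, 64, 3].

[13, 6, 83, 94, 64, 3]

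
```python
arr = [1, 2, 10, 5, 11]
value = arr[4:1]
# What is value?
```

arr has length 5. The slice arr[4:1] resolves to an empty index range, so the result is [].

[]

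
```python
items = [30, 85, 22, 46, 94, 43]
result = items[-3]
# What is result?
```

items has length 6. Negative index -3 maps to positive index 6 + (-3) = 3. items[3] = 46.

46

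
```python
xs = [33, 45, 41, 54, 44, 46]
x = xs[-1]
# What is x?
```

xs has length 6. Negative index -1 maps to positive index 6 + (-1) = 5. xs[5] = 46.

46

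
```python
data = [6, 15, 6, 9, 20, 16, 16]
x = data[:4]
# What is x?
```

data has length 7. The slice data[:4] selects indices [0, 1, 2, 3] (0->6, 1->15, 2->6, 3->9), giving [6, 15, 6, 9].

[6, 15, 6, 9]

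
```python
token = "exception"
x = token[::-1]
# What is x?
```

token has length 9. The slice token[::-1] selects indices [8, 7, 6, 5, 4, 3, 2, 1, 0] (8->'n', 7->'o', 6->'i', 5->'t', 4->'p', 3->'e', 2->'c', 1->'x', 0->'e'), giving 'noitpecxe'.

'noitpecxe'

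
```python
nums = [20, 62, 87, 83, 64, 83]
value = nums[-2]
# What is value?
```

nums has length 6. Negative index -2 maps to positive index 6 + (-2) = 4. nums[4] = 64.

64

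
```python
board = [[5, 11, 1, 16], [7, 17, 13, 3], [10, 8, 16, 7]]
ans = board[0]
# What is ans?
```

board has 3 rows. Row 0 is [5, 11, 1, 16].

[5, 11, 1, 16]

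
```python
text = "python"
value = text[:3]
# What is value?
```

text has length 6. The slice text[:3] selects indices [0, 1, 2] (0->'p', 1->'y', 2->'t'), giving 'pyt'.

'pyt'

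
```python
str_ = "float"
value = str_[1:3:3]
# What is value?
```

str_ has length 5. The slice str_[1:3:3] selects indices [1] (1->'l'), giving 'l'.

'l'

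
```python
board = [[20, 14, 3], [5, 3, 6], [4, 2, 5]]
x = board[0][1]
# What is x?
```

board[0] = [20, 14, 3]. Taking column 1 of that row yields 14.

14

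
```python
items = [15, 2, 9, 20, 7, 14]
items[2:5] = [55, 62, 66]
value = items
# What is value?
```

items starts as [15, 2, 9, 20, 7, 14] (length 6). The slice items[2:5] covers indices [2, 3, 4] with values [9, 20, 7]. Replacing that slice with [55, 62, 66] (same length) produces [15, 2, 55, 62, 66, 14].

[15, 2, 55, 62, 66, 14]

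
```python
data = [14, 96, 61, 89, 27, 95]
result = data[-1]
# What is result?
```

data has length 6. Negative index -1 maps to positive index 6 + (-1) = 5. data[5] = 95.

95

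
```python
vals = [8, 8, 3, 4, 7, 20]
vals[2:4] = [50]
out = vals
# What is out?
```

vals starts as [8, 8, 3, 4, 7, 20] (length 6). The slice vals[2:4] covers indices [2, 3] with values [3, 4]. Replacing that slice with [50] (different length) produces [8, 8, 50, 7, 20].

[8, 8, 50, 7, 20]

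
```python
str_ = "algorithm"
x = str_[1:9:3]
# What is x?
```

str_ has length 9. The slice str_[1:9:3] selects indices [1, 4, 7] (1->'l', 4->'r', 7->'h'), giving 'lrh'.

'lrh'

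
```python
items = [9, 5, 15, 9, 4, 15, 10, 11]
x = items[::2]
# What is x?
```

items has length 8. The slice items[::2] selects indices [0, 2, 4, 6] (0->9, 2->15, 4->4, 6->10), giving [9, 15, 4, 10].

[9, 15, 4, 10]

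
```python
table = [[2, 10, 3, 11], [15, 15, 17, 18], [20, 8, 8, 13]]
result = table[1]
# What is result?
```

table has 3 rows. Row 1 is [15, 15, 17, 18].

[15, 15, 17, 18]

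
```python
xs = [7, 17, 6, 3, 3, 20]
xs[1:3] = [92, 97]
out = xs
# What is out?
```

xs starts as [7, 17, 6, 3, 3, 20] (length 6). The slice xs[1:3] covers indices [1, 2] with values [17, 6]. Replacing that slice with [92, 97] (same length) produces [7, 92, 97, 3, 3, 20].

[7, 92, 97, 3, 3, 20]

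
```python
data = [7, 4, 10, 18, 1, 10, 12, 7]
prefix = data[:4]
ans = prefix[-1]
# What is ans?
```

data has length 8. The slice data[:4] selects indices [0, 1, 2, 3] (0->7, 1->4, 2->10, 3->18), giving [7, 4, 10, 18]. So prefix = [7, 4, 10, 18]. Then prefix[-1] = 18.

18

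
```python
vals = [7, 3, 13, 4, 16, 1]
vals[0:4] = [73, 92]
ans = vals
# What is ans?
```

vals starts as [7, 3, 13, 4, 16, 1] (length 6). The slice vals[0:4] covers indices [0, 1, 2, 3] with values [7, 3, 13, 4]. Replacing that slice with [73, 92] (different length) produces [73, 92, 16, 1].

[73, 92, 16, 1]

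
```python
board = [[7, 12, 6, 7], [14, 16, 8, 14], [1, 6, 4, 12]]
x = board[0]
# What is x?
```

board has 3 rows. Row 0 is [7, 12, 6, 7].

[7, 12, 6, 7]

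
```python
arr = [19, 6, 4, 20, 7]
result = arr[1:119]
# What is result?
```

arr has length 5. The slice arr[1:119] selects indices [1, 2, 3, 4] (1->6, 2->4, 3->20, 4->7), giving [6, 4, 20, 7].

[6, 4, 20, 7]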